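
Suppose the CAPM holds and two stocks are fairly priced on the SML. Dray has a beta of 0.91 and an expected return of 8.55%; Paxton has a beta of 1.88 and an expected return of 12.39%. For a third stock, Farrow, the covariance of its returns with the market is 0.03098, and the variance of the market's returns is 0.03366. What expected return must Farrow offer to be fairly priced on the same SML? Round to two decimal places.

8.59%

MRP = (12.39% − 8.55%) / (1.88 − 0.91) = 3.9588%
R_f = 8.55% − 0.91 × 3.9588% = 4.9475%
β_Farrow = Cov / Var(R_m) = 0.03098 / 0.03366 = 0.9204
E(R_Farrow) = R_f + β × MRP = 4.9475% + 0.9204 × 3.9588% = 8.59%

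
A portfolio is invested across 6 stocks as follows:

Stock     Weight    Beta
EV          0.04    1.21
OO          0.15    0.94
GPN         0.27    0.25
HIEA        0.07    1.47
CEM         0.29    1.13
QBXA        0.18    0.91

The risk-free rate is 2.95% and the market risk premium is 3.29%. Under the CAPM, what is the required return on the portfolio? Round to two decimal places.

5.75%

β_P = Σ w_i β_i = 0.04×1.21 + 0.15×0.94 + 0.27×0.25 + 0.07×1.47 + 0.29×1.13 + 0.18×0.91 = 0.8513
E(R_P) = R_f + β_P × MRP = 2.95% + 0.8513 × 3.29% = 5.75%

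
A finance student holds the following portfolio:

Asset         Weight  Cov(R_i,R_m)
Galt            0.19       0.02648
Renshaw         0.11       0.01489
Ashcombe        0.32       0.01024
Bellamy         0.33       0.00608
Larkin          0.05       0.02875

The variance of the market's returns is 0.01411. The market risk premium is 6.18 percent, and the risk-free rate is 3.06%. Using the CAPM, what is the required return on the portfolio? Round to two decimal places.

β_Galt = 0.02648 / 0.01411 = 1.8767
β_Renshaw = 0.01489 / 0.01411 = 1.0553
β_Ashcombe = 0.01024 / 0.01411 = 0.7257
β_Bellamy = 0.00608 / 0.01411 = 0.4309
β_Larkin = 0.02875 / 0.01411 = 2.0376
β_P = Σ w_i β_i = 0.19×1.8767 + 0.11×1.0553 + 0.32×0.7257 + 0.33×0.4309 + 0.05×2.0376 = 0.9490
E(R_P) = R_f + β_P × MRP = 3.06% + 0.9490 × 6.18% = 8.92%

8.92%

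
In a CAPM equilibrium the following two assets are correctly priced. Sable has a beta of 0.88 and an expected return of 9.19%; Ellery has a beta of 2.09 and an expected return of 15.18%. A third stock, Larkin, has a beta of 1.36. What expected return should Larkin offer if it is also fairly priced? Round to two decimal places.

MRP (SML slope) = (15.18% − 9.19%) / (2.09 − 0.88) = 5.99% / 1.21 = 4.9504%
R_f (intercept) = 9.19% − 0.88 × 4.9504% = 4.8336%
E(R_Larkin) = R_f + β × MRP = 4.8336% + 1.36 × 4.9504% = 11.57%

11.57%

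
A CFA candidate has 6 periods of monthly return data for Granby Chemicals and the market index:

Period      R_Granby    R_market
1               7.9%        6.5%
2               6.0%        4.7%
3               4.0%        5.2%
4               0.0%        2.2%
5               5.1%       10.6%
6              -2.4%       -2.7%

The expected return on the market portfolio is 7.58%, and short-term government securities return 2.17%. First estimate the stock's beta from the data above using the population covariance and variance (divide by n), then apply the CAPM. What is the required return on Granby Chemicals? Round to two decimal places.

Mean R_i = (7.9 + 6.0 + 4.0 + 0.0 + 5.1 − 2.4) / 6 = 3.4333%
Mean R_m = (6.5 + 4.7 + 5.2 + 2.2 + 10.6 − 2.7) / 6 = 4.4167%
Σ(R_i − R̄_i)(R_m − R̄_m) = 69.9067  ⇒  Cov = 69.9067 / 6 = 11.6511
Σ(R_m − R̄_m)² = 98.8283  ⇒  Var(R_m) = 98.8283 / 6 = 16.4714
β = Cov / Var(R_m) = 11.6511 / 16.4714 = 0.7074
MRP = 7.58% − 2.17% = 5.41%
E(R) = R_f + β × MRP = 2.17% + 0.7074 × 5.41% = 6.00%

6.00%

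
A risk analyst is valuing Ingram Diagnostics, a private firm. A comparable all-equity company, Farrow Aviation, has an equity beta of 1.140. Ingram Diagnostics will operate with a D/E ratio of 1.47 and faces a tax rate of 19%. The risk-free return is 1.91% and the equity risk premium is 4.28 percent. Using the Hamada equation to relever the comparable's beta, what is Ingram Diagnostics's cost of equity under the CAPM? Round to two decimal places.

β_L = β_U × [1 + (1 − t)(D/E)] = 1.140 × [1 + (1 − 0.19) × 1.47]
    = 1.140 × [1 + 0.81 × 1.47] = 1.140 × 2.1907 = 2.4974
E(R) = R_f + β_L × MRP = 1.91% + 2.4974 × 4.28% = 12.60%

12.60%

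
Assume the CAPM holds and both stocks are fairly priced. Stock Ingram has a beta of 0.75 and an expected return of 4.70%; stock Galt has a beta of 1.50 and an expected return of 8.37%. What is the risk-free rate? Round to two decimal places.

Both satisfy E(R) = R_f + β·MRP, so the slope of the SML is
MRP = (8.37% − 4.70%) / (1.50 − 0.75) = 3.67% / 0.75 = 4.8933%
R_f = E(R_Ingram) − β_Ingram·MRP = 4.70% − 0.75 × 4.8933% = 1.0300%

1.03%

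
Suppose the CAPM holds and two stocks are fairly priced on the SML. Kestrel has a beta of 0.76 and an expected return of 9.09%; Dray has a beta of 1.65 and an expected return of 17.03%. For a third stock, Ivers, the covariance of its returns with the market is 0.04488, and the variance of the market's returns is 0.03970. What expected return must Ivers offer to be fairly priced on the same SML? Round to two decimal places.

MRP = (17.03% − 9.09%) / (1.65 − 0.76) = 8.9213%
R_f = 9.09% − 0.76 × 8.9213% = 2.3098%
β_Ivers = Cov / Var(R_m) = 0.04488 / 0.03970 = 1.1305
E(R_Ivers) = R_f + β × MRP = 2.3098% + 1.1305 × 8.9213% = 12.40%

12.40%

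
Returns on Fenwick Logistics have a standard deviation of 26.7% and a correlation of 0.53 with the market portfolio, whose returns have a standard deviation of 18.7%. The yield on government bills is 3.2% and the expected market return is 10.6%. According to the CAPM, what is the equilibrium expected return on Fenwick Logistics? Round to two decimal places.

β = ρ × σ_i / σ_m = 0.53 × 26.7% / 18.7% = 0.7567
MRP = 10.6% − 3.2% = 7.40%
E(R) = 3.2% + 0.7567 × 7.4% = 8.80%

8.80%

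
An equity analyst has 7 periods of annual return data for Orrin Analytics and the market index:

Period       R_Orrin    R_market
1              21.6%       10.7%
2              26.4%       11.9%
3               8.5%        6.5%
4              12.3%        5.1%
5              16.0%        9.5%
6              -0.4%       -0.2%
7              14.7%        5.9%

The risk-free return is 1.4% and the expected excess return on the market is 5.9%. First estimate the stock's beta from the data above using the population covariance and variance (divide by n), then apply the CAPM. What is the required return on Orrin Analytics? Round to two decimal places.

13.26%

Mean R_i = (21.6 + 26.4 + 8.5 + 12.3 + 16.0 − 0.4 + 14.7) / 7 = 14.1571%
Mean R_m = (10.7 + 11.9 + 6.5 + 5.1 + 9.5 − 0.2 + 5.9) / 7 = 7.0571%
Σ(R_i − R̄_i)(R_m − R̄_m) = 202.7071  ⇒  Cov = 202.7071 / 7 = 28.9582
Σ(R_m − R̄_m)² = 100.8371  ⇒  Var(R_m) = 100.8371 / 7 = 14.4053
β = Cov / Var(R_m) = 28.9582 / 14.4053 = 2.0102
E(R) = R_f + β × MRP = 1.4% + 2.0102 × 5.9% = 13.26%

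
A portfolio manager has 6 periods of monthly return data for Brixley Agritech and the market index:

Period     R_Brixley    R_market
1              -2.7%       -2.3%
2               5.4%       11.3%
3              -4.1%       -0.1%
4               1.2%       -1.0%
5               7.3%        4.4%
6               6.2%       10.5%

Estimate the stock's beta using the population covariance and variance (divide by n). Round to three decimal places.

Mean R_i = (-2.7 + 5.4 − 4.1 + 1.2 + 7.3 + 6.2) / 6 = 2.2167%
Mean R_m = (-2.3 + 11.3 − 0.1 − 1.0 + 4.4 + 10.5) / 6 = 3.8000%
Σ(R_i − R̄_i)(R_m − R̄_m) = 113.1200  ⇒  Cov = 113.1200 / 6 = 18.8533
Σ(R_m − R̄_m)² = 176.9600  ⇒  Var(R_m) = 176.9600 / 6 = 29.4933
β = Cov / Var(R_m) = 18.8533 / 29.4933 = 0.6392

0.639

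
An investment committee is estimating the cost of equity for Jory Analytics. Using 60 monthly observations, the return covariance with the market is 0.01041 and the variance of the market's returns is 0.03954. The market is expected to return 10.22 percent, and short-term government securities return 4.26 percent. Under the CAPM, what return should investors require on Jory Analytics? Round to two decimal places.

5.83%

β = Cov(R_i, R_m) / Var(R_m) = 0.01041 / 0.03954 = 0.2633
MRP = 10.22% − 4.26% = 5.96%
E(R) = R_f + β × MRP = 4.26% + 0.2633 × 5.96% = 5.83%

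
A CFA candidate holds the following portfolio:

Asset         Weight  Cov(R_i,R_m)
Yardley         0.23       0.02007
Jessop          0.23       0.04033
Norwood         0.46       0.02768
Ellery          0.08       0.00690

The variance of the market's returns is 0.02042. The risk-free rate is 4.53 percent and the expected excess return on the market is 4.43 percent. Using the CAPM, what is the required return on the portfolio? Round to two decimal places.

β_Yardley = 0.02007 / 0.02042 = 0.9829
β_Jessop = 0.04033 / 0.02042 = 1.9750
β_Norwood = 0.02768 / 0.02042 = 1.3555
β_Ellery = 0.00690 / 0.02042 = 0.3379
β_P = Σ w_i β_i = 0.23×0.9829 + 0.23×1.9750 + 0.46×1.3555 + 0.08×0.3379 = 1.3309
E(R_P) = R_f + β_P × MRP = 4.53% + 1.3309 × 4.43% = 10.43%

10.43%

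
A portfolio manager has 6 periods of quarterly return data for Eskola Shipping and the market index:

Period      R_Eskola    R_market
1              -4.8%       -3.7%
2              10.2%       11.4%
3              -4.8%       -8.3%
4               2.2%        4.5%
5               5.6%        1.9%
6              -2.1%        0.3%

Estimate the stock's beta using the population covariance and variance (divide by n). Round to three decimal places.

Mean R_i = (-4.8 + 10.2 − 4.8 + 2.2 + 5.6 − 2.1) / 6 = 1.0500%
Mean R_m = (-3.7 + 11.4 − 8.3 + 4.5 + 1.9 + 0.3) / 6 = 1.0167%
Σ(R_i − R̄_i)(R_m − R̄_m) = 187.3850  ⇒  Cov = 187.3850 / 6 = 31.2308
Σ(R_m − R̄_m)² = 230.2883  ⇒  Var(R_m) = 230.2883 / 6 = 38.3814
β = Cov / Var(R_m) = 31.2308 / 38.3814 = 0.8137

0.814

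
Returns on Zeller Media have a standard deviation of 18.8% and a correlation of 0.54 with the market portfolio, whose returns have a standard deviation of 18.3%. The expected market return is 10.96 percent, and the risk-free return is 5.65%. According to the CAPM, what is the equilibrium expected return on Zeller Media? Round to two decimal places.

β = ρ × σ_i / σ_m = 0.54 × 18.8% / 18.3% = 0.5548
MRP = 10.96% − 5.65% = 5.31%
E(R) = 5.65% + 0.5548 × 5.31% = 8.60%

8.60%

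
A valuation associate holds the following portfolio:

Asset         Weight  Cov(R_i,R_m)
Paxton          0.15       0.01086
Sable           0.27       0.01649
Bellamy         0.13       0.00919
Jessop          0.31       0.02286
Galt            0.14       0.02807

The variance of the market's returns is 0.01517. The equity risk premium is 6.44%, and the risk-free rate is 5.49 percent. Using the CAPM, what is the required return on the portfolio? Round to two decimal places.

β_Paxton = 0.01086 / 0.01517 = 0.7159
β_Sable = 0.01649 / 0.01517 = 1.0870
β_Bellamy = 0.00919 / 0.01517 = 0.6058
β_Jessop = 0.02286 / 0.01517 = 1.5069
β_Galt = 0.02807 / 0.01517 = 1.8504
β_P = Σ w_i β_i = 0.15×0.7159 + 0.27×1.0870 + 0.13×0.6058 + 0.31×1.5069 + 0.14×1.8504 = 1.2058
E(R_P) = R_f + β_P × MRP = 5.49% + 1.2058 × 6.44% = 13.26%

13.26%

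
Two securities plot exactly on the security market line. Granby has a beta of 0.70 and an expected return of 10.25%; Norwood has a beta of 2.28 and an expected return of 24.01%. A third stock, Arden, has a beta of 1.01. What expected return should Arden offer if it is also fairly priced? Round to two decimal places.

12.95%

MRP (SML slope) = (24.01% − 10.25%) / (2.28 − 0.70) = 13.76% / 1.58 = 8.7089%
R_f (intercept) = 10.25% − 0.70 × 8.7089% = 4.1538%
E(R_Arden) = R_f + β × MRP = 4.1538% + 1.01 × 8.7089% = 12.95%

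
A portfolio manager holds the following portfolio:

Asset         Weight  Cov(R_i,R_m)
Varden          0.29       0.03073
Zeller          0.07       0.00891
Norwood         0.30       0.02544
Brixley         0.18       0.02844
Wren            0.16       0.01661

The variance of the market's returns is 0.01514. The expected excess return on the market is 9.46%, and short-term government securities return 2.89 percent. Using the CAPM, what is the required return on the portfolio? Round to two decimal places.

18.48%

β_Varden = 0.03073 / 0.01514 = 2.0297
β_Zeller = 0.00891 / 0.01514 = 0.5885
β_Norwood = 0.02544 / 0.01514 = 1.6803
β_Brixley = 0.02844 / 0.01514 = 1.8785
β_Wren = 0.01661 / 0.01514 = 1.0971
β_P = Σ w_i β_i = 0.29×2.0297 + 0.07×0.5885 + 0.30×1.6803 + 0.18×1.8785 + 0.16×1.0971 = 1.6476
E(R_P) = R_f + β_P × MRP = 2.89% + 1.6476 × 9.46% = 18.48%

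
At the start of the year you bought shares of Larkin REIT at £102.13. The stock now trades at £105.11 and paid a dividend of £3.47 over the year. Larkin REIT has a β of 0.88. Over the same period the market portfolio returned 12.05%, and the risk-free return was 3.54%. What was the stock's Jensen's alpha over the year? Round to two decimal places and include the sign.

Realised HPR = (P1 + D1 − P0) / P0 = (105.11 + 3.47 − 102.13) / 102.13 = 6.45 / 102.13 = 6.3155%
MRP = 12.05% − 3.54% = 8.51%
CAPM required = R_f + β·MRP = 3.54% + 0.88 × 8.51% = 11.0288%
α = realised − required = 6.3155% − 11.0288% = -4.71%

-4.71%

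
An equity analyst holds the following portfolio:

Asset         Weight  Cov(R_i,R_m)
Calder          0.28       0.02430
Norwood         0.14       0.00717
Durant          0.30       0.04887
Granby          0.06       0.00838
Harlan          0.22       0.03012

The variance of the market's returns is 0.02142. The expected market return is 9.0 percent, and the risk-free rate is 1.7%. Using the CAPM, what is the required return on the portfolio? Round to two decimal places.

11.79%

β_Calder = 0.02430 / 0.02142 = 1.1345
β_Norwood = 0.00717 / 0.02142 = 0.3347
β_Durant = 0.04887 / 0.02142 = 2.2815
β_Granby = 0.00838 / 0.02142 = 0.3912
β_Harlan = 0.03012 / 0.02142 = 1.4062
β_P = Σ w_i β_i = 0.28×1.1345 + 0.14×0.3347 + 0.30×2.2815 + 0.06×0.3912 + 0.22×1.4062 = 1.3818
MRP = 9.0% − 1.7% = 7.30%
E(R_P) = R_f + β_P × MRP = 1.7% + 1.3818 × 7.3% = 11.79%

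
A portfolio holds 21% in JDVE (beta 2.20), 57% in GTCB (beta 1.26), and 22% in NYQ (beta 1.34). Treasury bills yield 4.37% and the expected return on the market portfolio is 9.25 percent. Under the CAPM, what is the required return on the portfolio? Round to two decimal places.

β_P = Σ w_i β_i = 0.21×2.20 + 0.57×1.26 + 0.22×1.34 = 1.4750
MRP = 9.25% − 4.37% = 4.88%
E(R_P) = R_f + β_P × MRP = 4.37% + 1.4750 × 4.88% = 11.57%

11.57%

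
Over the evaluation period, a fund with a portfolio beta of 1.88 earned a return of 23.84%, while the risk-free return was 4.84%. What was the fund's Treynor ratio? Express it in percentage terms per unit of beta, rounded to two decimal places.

10.11%

Treynor = (R_P − R_f) / β_P = (23.84% − 4.84%) / 1.8800 = 19.00% / 1.8800 = 10.11%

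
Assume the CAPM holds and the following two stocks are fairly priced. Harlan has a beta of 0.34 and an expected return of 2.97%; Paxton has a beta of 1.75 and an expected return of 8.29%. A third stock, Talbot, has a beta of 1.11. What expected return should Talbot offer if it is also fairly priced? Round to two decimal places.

MRP (SML slope) = (8.29% − 2.97%) / (1.75 − 0.34) = 5.32% / 1.41 = 3.7730%
R_f (intercept) = 2.97% − 0.34 × 3.7730% = 1.6872%
E(R_Talbot) = R_f + β × MRP = 1.6872% + 1.11 × 3.7730% = 5.88%

5.88%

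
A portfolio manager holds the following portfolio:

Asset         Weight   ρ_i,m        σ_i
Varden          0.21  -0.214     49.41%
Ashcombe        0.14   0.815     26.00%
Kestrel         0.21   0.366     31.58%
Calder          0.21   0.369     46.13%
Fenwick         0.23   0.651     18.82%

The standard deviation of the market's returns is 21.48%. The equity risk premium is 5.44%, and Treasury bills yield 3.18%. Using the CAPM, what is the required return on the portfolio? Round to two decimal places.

β_Varden = -0.214 × 49.41% / 21.48% = -0.4923
β_Ashcombe = 0.815 × 26.00% / 21.48% = 0.9865
β_Kestrel = 0.366 × 31.58% / 21.48% = 0.5381
β_Calder = 0.369 × 46.13% / 21.48% = 0.7925
β_Fenwick = 0.651 × 18.82% / 21.48% = 0.5704
β_P = Σ w_i β_i = 0.21×-0.4923 + 0.14×0.9865 + 0.21×0.5381 + 0.21×0.7925 + 0.23×0.5704 = 0.4453
E(R_P) = R_f + β_P × MRP = 3.18% + 0.4453 × 5.44% = 5.60%

5.60%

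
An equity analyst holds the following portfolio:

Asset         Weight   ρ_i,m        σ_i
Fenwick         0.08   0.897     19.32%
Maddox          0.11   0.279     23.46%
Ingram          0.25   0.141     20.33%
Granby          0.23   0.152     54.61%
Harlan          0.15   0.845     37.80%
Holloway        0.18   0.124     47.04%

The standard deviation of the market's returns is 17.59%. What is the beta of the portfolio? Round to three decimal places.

β_Fenwick = 0.897 × 19.32% / 17.59% = 0.9852
β_Maddox = 0.279 × 23.46% / 17.59% = 0.3721
β_Ingram = 0.141 × 20.33% / 17.59% = 0.1630
β_Granby = 0.152 × 54.61% / 17.59% = 0.4719
β_Harlan = 0.845 × 37.80% / 17.59% = 1.8159
β_Holloway = 0.124 × 47.04% / 17.59% = 0.3316
β_P = Σ w_i β_i = 0.08×0.9852 + 0.11×0.3721 + 0.25×0.1630 + 0.23×0.4719 + 0.15×1.8159 + 0.18×0.3316 = 0.6011

0.601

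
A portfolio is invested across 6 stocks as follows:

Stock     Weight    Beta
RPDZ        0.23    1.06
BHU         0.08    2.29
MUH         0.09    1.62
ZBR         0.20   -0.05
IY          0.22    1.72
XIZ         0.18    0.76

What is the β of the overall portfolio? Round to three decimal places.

1.078

β_P = Σ w_i β_i = 0.23×1.06 + 0.08×2.29 + 0.09×1.62 + 0.20×-0.05 + 0.22×1.72 + 0.18×0.76 = 1.0780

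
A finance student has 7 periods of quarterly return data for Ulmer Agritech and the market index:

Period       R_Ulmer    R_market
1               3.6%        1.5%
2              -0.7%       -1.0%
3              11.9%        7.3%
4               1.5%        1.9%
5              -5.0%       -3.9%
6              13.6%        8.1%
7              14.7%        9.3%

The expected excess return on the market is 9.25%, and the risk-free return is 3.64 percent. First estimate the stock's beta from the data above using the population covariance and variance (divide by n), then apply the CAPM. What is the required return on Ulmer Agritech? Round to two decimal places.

17.83%

Mean R_i = (3.6 − 0.7 + 11.9 + 1.5 − 5.0 + 13.6 + 14.7) / 7 = 5.6571%
Mean R_m = (1.5 − 1.0 + 7.3 + 1.9 − 3.9 + 8.1 + 9.3) / 7 = 3.3143%
Σ(R_i − R̄_i)(R_m − R̄_m) = 230.9443  ⇒  Cov = 230.9443 / 7 = 32.9920
Σ(R_m − R̄_m)² = 150.5686  ⇒  Var(R_m) = 150.5686 / 7 = 21.5098
β = Cov / Var(R_m) = 32.9920 / 21.5098 = 1.5338
E(R) = R_f + β × MRP = 3.64% + 1.5338 × 9.25% = 17.83%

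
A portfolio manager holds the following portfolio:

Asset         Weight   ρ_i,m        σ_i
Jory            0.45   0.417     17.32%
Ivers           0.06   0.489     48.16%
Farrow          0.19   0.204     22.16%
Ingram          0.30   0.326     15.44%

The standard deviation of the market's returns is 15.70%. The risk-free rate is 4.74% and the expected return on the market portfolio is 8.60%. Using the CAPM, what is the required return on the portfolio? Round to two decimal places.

β_Jory = 0.417 × 17.32% / 15.70% = 0.4600
β_Ivers = 0.489 × 48.16% / 15.70% = 1.5000
β_Farrow = 0.204 × 22.16% / 15.70% = 0.2879
β_Ingram = 0.326 × 15.44% / 15.70% = 0.3206
β_P = Σ w_i β_i = 0.45×0.4600 + 0.06×1.5000 + 0.19×0.2879 + 0.30×0.3206 = 0.4479
MRP = 8.60% − 4.74% = 3.86%
E(R_P) = R_f + β_P × MRP = 4.74% + 0.4479 × 3.86% = 6.47%

6.47%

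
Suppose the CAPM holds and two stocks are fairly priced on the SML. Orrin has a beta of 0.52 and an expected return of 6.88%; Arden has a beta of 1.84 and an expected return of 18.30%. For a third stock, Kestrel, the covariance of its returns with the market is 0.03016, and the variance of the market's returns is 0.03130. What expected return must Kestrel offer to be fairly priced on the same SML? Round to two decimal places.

MRP = (18.30% − 6.88%) / (1.84 − 0.52) = 8.6515%
R_f = 6.88% − 0.52 × 8.6515% = 2.3812%
β_Kestrel = Cov / Var(R_m) = 0.03016 / 0.03130 = 0.9636
E(R_Kestrel) = R_f + β × MRP = 2.3812% + 0.9636 × 8.6515% = 10.72%

10.72%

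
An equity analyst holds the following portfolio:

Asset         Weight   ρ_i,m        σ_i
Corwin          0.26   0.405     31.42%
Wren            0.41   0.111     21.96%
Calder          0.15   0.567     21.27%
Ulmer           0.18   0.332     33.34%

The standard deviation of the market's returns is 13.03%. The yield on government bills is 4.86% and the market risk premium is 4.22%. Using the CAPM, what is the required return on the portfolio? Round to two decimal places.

β_Corwin = 0.405 × 31.42% / 13.03% = 0.9766
β_Wren = 0.111 × 21.96% / 13.03% = 0.1871
β_Calder = 0.567 × 21.27% / 13.03% = 0.9256
β_Ulmer = 0.332 × 33.34% / 13.03% = 0.8495
β_P = Σ w_i β_i = 0.26×0.9766 + 0.41×0.1871 + 0.15×0.9256 + 0.18×0.8495 = 0.6224
E(R_P) = R_f + β_P × MRP = 4.86% + 0.6224 × 4.22% = 7.49%

7.49%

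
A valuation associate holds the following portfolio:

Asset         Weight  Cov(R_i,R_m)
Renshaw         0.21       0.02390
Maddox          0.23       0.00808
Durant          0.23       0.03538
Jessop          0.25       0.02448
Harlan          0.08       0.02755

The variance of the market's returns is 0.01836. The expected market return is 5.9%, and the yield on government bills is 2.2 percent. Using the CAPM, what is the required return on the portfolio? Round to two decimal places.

6.90%

β_Renshaw = 0.02390 / 0.01836 = 1.3017
β_Maddox = 0.00808 / 0.01836 = 0.4401
β_Durant = 0.03538 / 0.01836 = 1.9270
β_Jessop = 0.02448 / 0.01836 = 1.3333
β_Harlan = 0.02755 / 0.01836 = 1.5005
β_P = Σ w_i β_i = 0.21×1.3017 + 0.23×0.4401 + 0.23×1.9270 + 0.25×1.3333 + 0.08×1.5005 = 1.2712
MRP = 5.9% − 2.2% = 3.70%
E(R_P) = R_f + β_P × MRP = 2.2% + 1.2712 × 3.7% = 6.90%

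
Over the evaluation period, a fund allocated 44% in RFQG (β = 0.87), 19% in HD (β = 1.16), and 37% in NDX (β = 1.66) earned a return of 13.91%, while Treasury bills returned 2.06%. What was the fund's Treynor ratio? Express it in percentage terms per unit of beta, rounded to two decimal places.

9.73%

β_P = 0.44×0.87 + 0.19×1.16 + 0.37×1.66 = 1.2174
Treynor = (R_P − R_f) / β_P = (13.91% − 2.06%) / 1.2174 = 11.85% / 1.2174 = 9.73%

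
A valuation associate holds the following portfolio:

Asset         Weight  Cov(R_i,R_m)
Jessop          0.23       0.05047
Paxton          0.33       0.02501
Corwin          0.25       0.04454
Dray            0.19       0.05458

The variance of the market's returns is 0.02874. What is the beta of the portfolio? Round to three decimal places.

β_Jessop = 0.05047 / 0.02874 = 1.7561
β_Paxton = 0.02501 / 0.02874 = 0.8702
β_Corwin = 0.04454 / 0.02874 = 1.5498
β_Dray = 0.05458 / 0.02874 = 1.8991
β_P = Σ w_i β_i = 0.23×1.7561 + 0.33×0.8702 + 0.25×1.5498 + 0.19×1.8991 = 1.4393

1.439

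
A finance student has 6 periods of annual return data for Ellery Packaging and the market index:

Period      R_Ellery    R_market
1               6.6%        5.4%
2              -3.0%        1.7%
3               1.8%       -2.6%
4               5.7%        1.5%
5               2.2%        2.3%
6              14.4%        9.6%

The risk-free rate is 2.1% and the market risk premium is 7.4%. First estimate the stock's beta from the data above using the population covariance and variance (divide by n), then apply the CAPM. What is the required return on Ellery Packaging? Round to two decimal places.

Mean R_i = (6.6 − 3.0 + 1.8 + 5.7 + 2.2 + 14.4) / 6 = 4.6167%
Mean R_m = (5.4 + 1.7 − 2.6 + 1.5 + 2.3 + 9.6) / 6 = 2.9833%
Σ(R_i − R̄_i)(R_m − R̄_m) = 95.0717  ⇒  Cov = 95.0717 / 6 = 15.8453
Σ(R_m − R̄_m)² = 85.1083  ⇒  Var(R_m) = 85.1083 / 6 = 14.1847
β = Cov / Var(R_m) = 15.8453 / 14.1847 = 1.1171
E(R) = R_f + β × MRP = 2.1% + 1.1171 × 7.4% = 10.37%

10.37%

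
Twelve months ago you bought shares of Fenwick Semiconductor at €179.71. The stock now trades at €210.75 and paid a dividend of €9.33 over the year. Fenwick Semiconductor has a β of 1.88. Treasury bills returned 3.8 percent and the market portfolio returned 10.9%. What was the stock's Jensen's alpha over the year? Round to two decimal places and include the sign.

+5.32%

Realised HPR = (P1 + D1 − P0) / P0 = (210.75 + 9.33 − 179.71) / 179.71 = 40.37 / 179.71 = 22.4640%
MRP = 10.9% − 3.8% = 7.10%
CAPM required = R_f + β·MRP = 3.8% + 1.88 × 7.1% = 17.1480%
α = realised − required = 22.4640% − 17.1480% = +5.32%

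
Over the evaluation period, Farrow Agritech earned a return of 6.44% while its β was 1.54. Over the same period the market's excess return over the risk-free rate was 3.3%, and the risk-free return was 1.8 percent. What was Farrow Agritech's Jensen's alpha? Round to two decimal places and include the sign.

CAPM benchmark = R_f + β(R_m − R_f) = 1.8% + 1.54 × 3.3% = 6.8820%
α = actual − benchmark = 6.44% − 6.8820% = -0.44%

-0.44%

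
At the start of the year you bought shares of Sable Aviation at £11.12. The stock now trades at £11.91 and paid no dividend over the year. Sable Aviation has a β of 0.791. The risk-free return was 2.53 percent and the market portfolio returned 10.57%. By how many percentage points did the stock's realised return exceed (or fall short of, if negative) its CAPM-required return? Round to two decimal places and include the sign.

-1.79%

Realised HPR = (P1 + D1 − P0) / P0 = (11.91 + 0.00 − 11.12) / 11.12 = 0.79 / 11.12 = 7.1043%
MRP = 10.57% − 2.53% = 8.04%
CAPM required = R_f + β·MRP = 2.53% + 0.791 × 8.04% = 8.88964%
α = realised − required = 7.1043% − 8.88964% = -1.79%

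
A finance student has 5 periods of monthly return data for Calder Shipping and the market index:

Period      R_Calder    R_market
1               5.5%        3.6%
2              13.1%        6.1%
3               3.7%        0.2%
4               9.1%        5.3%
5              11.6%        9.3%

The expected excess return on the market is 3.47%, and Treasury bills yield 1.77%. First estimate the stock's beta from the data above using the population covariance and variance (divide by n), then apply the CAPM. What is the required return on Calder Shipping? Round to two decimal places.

Mean R_i = (5.5 + 13.1 + 3.7 + 9.1 + 11.6) / 5 = 8.6000%
Mean R_m = (3.6 + 6.1 + 0.2 + 5.3 + 9.3) / 5 = 4.9000%
Σ(R_i − R̄_i)(R_m − R̄_m) = 45.8600  ⇒  Cov = 45.8600 / 5 = 9.1720
Σ(R_m − R̄_m)² = 44.7400  ⇒  Var(R_m) = 44.7400 / 5 = 8.9480
β = Cov / Var(R_m) = 9.1720 / 8.9480 = 1.0250
E(R) = R_f + β × MRP = 1.77% + 1.0250 × 3.47% = 5.33%

5.33%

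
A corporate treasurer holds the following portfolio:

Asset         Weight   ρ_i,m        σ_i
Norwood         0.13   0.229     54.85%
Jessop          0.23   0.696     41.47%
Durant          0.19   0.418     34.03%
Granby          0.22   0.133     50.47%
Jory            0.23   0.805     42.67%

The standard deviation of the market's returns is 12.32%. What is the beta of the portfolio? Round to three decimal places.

1.652

β_Norwood = 0.229 × 54.85% / 12.32% = 1.0195
β_Jessop = 0.696 × 41.47% / 12.32% = 2.3428
β_Durant = 0.418 × 34.03% / 12.32% = 1.1546
β_Granby = 0.133 × 50.47% / 12.32% = 0.5448
β_Jory = 0.805 × 42.67% / 12.32% = 2.7881
β_P = Σ w_i β_i = 0.13×1.0195 + 0.23×2.3428 + 0.19×1.1546 + 0.22×0.5448 + 0.23×2.7881 = 1.6519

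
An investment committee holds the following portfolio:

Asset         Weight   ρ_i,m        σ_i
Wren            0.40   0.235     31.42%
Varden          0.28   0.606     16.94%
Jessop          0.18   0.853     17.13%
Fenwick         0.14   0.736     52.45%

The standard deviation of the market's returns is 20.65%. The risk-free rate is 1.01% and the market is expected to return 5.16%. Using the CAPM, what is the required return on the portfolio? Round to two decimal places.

3.80%

β_Wren = 0.235 × 31.42% / 20.65% = 0.3576
β_Varden = 0.606 × 16.94% / 20.65% = 0.4971
β_Jessop = 0.853 × 17.13% / 20.65% = 0.7076
β_Fenwick = 0.736 × 52.45% / 20.65% = 1.8694
β_P = Σ w_i β_i = 0.40×0.3576 + 0.28×0.4971 + 0.18×0.7076 + 0.14×1.8694 = 0.6713
MRP = 5.16% − 1.01% = 4.15%
E(R_P) = R_f + β_P × MRP = 1.01% + 0.6713 × 4.15% = 3.80%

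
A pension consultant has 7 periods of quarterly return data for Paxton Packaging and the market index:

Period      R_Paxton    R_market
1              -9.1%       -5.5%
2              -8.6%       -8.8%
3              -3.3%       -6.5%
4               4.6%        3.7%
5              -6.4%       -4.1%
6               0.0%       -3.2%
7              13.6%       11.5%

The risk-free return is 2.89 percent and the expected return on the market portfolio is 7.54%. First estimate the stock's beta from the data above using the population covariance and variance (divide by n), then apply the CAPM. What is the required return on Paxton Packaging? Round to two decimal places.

Mean R_i = (-9.1 − 8.6 − 3.3 + 4.6 − 6.4 + 0.0 + 13.6) / 7 = -1.3143%
Mean R_m = (-5.5 − 8.8 − 6.5 + 3.7 − 4.1 − 3.2 + 11.5) / 7 = -1.8429%
Σ(R_i − R̄_i)(R_m − R̄_m) = 329.8857  ⇒  Cov = 329.8857 / 7 = 47.1265
Σ(R_m − R̄_m)² = 299.1571  ⇒  Var(R_m) = 299.1571 / 7 = 42.7367
β = Cov / Var(R_m) = 47.1265 / 42.7367 = 1.1027
MRP = 7.54% − 2.89% = 4.65%
E(R) = R_f + β × MRP = 2.89% + 1.1027 × 4.65% = 8.02%

8.02%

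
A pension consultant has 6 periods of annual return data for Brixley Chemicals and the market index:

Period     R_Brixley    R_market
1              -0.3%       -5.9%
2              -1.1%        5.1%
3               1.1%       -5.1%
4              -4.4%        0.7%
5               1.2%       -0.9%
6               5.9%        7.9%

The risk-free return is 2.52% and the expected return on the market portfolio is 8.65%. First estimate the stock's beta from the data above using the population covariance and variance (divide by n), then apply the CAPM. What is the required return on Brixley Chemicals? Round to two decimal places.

3.84%

Mean R_i = (-0.3 − 1.1 + 1.1 − 4.4 + 1.2 + 5.9) / 6 = 0.4000%
Mean R_m = (-5.9 + 5.1 − 5.1 + 0.7 − 0.9 + 7.9) / 6 = 0.3000%
Σ(R_i − R̄_i)(R_m − R̄_m) = 32.2800  ⇒  Cov = 32.2800 / 6 = 5.3800
Σ(R_m − R̄_m)² = 150.0000  ⇒  Var(R_m) = 150.0000 / 6 = 25.0000
β = Cov / Var(R_m) = 5.3800 / 25.0000 = 0.2152
MRP = 8.65% − 2.52% = 6.13%
E(R) = R_f + β × MRP = 2.52% + 0.2152 × 6.13% = 3.84%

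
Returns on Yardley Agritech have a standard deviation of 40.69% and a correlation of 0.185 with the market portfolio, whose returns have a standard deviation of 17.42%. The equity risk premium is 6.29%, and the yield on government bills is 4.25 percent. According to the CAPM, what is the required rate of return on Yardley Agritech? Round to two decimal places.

β = ρ × σ_i / σ_m = 0.185 × 40.69% / 17.42% = 0.4321
E(R) = 4.25% + 0.4321 × 6.29% = 6.97%

6.97%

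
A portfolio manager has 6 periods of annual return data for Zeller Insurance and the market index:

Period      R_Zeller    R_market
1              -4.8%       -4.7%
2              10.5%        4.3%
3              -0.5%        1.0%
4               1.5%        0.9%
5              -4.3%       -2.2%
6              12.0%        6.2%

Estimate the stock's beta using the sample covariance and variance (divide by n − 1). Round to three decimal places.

1.727

Mean R_i = (-4.8 + 10.5 − 0.5 + 1.5 − 4.3 + 12.0) / 6 = 2.4000%
Mean R_m = (-4.7 + 4.3 + 1.0 + 0.9 − 2.2 + 6.2) / 6 = 0.9167%
Σ(R_i − R̄_i)(R_m − R̄_m) = 139.2200  ⇒  Cov = 139.2200 / 5 = 27.8440
Σ(R_m − R̄_m)² = 80.6283  ⇒  Var(R_m) = 80.6283 / 5 = 16.1257
β = Cov / Var(R_m) = 27.8440 / 16.1257 = 1.7267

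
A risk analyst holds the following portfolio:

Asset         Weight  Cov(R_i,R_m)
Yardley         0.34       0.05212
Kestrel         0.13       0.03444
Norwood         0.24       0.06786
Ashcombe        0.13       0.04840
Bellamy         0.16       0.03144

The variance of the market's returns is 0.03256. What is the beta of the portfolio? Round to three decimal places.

β_Yardley = 0.05212 / 0.03256 = 1.6007
β_Kestrel = 0.03444 / 0.03256 = 1.0577
β_Norwood = 0.06786 / 0.03256 = 2.0842
β_Ashcombe = 0.04840 / 0.03256 = 1.4865
β_Bellamy = 0.03144 / 0.03256 = 0.9656
β_P = Σ w_i β_i = 0.34×1.6007 + 0.13×1.0577 + 0.24×2.0842 + 0.13×1.4865 + 0.16×0.9656 = 1.5297

1.530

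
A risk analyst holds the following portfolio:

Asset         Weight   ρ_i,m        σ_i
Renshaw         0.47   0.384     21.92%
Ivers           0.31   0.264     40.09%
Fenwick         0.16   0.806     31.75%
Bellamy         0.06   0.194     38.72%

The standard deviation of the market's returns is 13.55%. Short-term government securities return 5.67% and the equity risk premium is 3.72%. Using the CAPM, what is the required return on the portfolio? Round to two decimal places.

β_Renshaw = 0.384 × 21.92% / 13.55% = 0.6212
β_Ivers = 0.264 × 40.09% / 13.55% = 0.7811
β_Fenwick = 0.806 × 31.75% / 13.55% = 1.8886
β_Bellamy = 0.194 × 38.72% / 13.55% = 0.5544
β_P = Σ w_i β_i = 0.47×0.6212 + 0.31×0.7811 + 0.16×1.8886 + 0.06×0.5544 = 0.8695
E(R_P) = R_f + β_P × MRP = 5.67% + 0.8695 × 3.72% = 8.90%

8.90%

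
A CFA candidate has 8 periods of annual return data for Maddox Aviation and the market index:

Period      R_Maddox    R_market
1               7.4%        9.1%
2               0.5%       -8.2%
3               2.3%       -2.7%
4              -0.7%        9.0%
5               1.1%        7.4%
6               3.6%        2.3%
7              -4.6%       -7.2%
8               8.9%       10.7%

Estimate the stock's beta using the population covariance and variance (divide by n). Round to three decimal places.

Mean R_i = (7.4 + 0.5 + 2.3 − 0.7 + 1.1 + 3.6 − 4.6 + 8.9) / 8 = 2.3125%
Mean R_m = (9.1 − 8.2 − 2.7 + 9.0 + 7.4 + 2.3 − 7.2 + 10.7) / 8 = 2.5500%
Σ(R_i − R̄_i)(R_m − R̄_m) = 148.3250  ⇒  Cov = 148.3250 / 8 = 18.5406
Σ(R_m − R̄_m)² = 412.7000  ⇒  Var(R_m) = 412.7000 / 8 = 51.5875
β = Cov / Var(R_m) = 18.5406 / 51.5875 = 0.3594

0.359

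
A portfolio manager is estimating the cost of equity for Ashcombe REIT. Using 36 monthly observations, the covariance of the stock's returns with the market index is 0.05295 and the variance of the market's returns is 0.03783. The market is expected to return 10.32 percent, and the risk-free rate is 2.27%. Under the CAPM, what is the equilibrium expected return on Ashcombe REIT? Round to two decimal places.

β = Cov(R_i, R_m) / Var(R_m) = 0.05295 / 0.03783 = 1.3997
MRP = 10.32% − 2.27% = 8.05%
E(R) = R_f + β × MRP = 2.27% + 1.3997 × 8.05% = 13.54%

13.54%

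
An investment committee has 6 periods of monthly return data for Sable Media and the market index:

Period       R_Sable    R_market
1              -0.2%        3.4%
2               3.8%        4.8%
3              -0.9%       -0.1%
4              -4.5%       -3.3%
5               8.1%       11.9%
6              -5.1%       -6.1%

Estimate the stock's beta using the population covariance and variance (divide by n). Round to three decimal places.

Mean R_i = (-0.2 + 3.8 − 0.9 − 4.5 + 8.1 − 5.1) / 6 = 0.2000%
Mean R_m = (3.4 + 4.8 − 0.1 − 3.3 + 11.9 − 6.1) / 6 = 1.7667%
Σ(R_i − R̄_i)(R_m − R̄_m) = 157.8800  ⇒  Cov = 157.8800 / 6 = 26.3133
Σ(R_m − R̄_m)² = 205.5933  ⇒  Var(R_m) = 205.5933 / 6 = 34.2656
β = Cov / Var(R_m) = 26.3133 / 34.2656 = 0.7679

0.768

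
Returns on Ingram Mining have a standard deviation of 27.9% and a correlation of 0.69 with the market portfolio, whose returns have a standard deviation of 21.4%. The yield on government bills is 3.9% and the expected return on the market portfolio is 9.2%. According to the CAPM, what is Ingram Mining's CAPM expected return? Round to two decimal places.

8.67%

β = ρ × σ_i / σ_m = 0.69 × 27.9% / 21.4% = 0.8996
MRP = 9.2% − 3.9% = 5.30%
E(R) = 3.9% + 0.8996 × 5.3% = 8.67%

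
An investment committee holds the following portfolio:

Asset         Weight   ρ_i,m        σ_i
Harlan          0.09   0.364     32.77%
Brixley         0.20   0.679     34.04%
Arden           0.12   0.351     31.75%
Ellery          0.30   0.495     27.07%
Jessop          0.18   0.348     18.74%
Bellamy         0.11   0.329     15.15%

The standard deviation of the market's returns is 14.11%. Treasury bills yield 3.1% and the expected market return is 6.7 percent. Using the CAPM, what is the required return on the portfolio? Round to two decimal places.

6.36%

β_Harlan = 0.364 × 32.77% / 14.11% = 0.8454
β_Brixley = 0.679 × 34.04% / 14.11% = 1.6381
β_Arden = 0.351 × 31.75% / 14.11% = 0.7898
β_Ellery = 0.495 × 27.07% / 14.11% = 0.9497
β_Jessop = 0.348 × 18.74% / 14.11% = 0.4622
β_Bellamy = 0.329 × 15.15% / 14.11% = 0.3532
β_P = Σ w_i β_i = 0.09×0.8454 + 0.20×1.6381 + 0.12×0.7898 + 0.30×0.9497 + 0.18×0.4622 + 0.11×0.3532 = 0.9054
MRP = 6.7% − 3.1% = 3.60%
E(R_P) = R_f + β_P × MRP = 3.1% + 0.9054 × 3.6% = 6.36%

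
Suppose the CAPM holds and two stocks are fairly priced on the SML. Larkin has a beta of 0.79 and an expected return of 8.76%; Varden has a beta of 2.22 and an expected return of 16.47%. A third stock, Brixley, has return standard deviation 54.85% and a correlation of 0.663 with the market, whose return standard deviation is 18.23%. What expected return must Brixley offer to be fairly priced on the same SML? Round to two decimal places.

15.26%

MRP = (16.47% − 8.76%) / (2.22 − 0.79) = 5.3916%
R_f = 8.76% − 0.79 × 5.3916% = 4.5006%
β_Brixley = ρ·σ_i/σ_m = 0.663 × 54.85 / 18.23 = 1.9948
E(R_Brixley) = R_f + β × MRP = 4.5006% + 1.9948 × 5.3916% = 15.26%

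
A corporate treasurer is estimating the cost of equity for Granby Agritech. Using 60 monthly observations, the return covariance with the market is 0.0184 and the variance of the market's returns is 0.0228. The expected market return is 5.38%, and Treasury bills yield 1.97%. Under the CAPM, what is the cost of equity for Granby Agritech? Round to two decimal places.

4.72%

β = Cov(R_i, R_m) / Var(R_m) = 0.0184 / 0.0228 = 0.8070
MRP = 5.38% − 1.97% = 3.41%
E(R) = R_f + β × MRP = 1.97% + 0.8070 × 3.41% = 4.72%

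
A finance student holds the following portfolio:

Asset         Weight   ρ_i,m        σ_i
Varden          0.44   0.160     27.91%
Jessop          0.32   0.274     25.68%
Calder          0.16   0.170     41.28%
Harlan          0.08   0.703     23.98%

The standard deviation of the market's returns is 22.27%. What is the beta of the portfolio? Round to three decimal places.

0.300

β_Varden = 0.160 × 27.91% / 22.27% = 0.2005
β_Jessop = 0.274 × 25.68% / 22.27% = 0.3160
β_Calder = 0.170 × 41.28% / 22.27% = 0.3151
β_Harlan = 0.703 × 23.98% / 22.27% = 0.7570
β_P = Σ w_i β_i = 0.44×0.2005 + 0.32×0.3160 + 0.16×0.3151 + 0.08×0.7570 = 0.3003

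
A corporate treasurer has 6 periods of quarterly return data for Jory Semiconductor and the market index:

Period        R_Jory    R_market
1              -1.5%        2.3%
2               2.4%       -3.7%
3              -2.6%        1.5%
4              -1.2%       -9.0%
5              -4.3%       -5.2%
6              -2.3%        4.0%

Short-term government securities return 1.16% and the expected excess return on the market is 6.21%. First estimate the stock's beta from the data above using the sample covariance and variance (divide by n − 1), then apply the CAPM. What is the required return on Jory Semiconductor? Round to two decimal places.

0.76%

Mean R_i = (-1.5 + 2.4 − 2.6 − 1.2 − 4.3 − 2.3) / 6 = -1.5833%
Mean R_m = (2.3 − 3.7 + 1.5 − 9.0 − 5.2 + 4.0) / 6 = -1.6833%
Σ(R_i − R̄_i)(R_m − R̄_m) = -8.2617  ⇒  Cov = -8.2617 / 5 = -1.6523
Σ(R_m − R̄_m)² = 128.2683  ⇒  Var(R_m) = 128.2683 / 5 = 25.6537
β = Cov / Var(R_m) = -1.6523 / 25.6537 = -0.0644
E(R) = R_f + β × MRP = 1.16% + -0.0644 × 6.21% = 0.76%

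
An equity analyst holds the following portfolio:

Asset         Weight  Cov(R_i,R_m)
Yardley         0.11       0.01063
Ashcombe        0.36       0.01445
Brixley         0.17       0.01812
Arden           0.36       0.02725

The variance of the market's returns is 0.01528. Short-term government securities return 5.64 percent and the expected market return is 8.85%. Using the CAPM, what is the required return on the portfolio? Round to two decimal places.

9.69%

β_Yardley = 0.01063 / 0.01528 = 0.6957
β_Ashcombe = 0.01445 / 0.01528 = 0.9457
β_Brixley = 0.01812 / 0.01528 = 1.1859
β_Arden = 0.02725 / 0.01528 = 1.7834
β_P = Σ w_i β_i = 0.11×0.6957 + 0.36×0.9457 + 0.17×1.1859 + 0.36×1.7834 = 1.2606
MRP = 8.85% − 5.64% = 3.21%
E(R_P) = R_f + β_P × MRP = 5.64% + 1.2606 × 3.21% = 9.69%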